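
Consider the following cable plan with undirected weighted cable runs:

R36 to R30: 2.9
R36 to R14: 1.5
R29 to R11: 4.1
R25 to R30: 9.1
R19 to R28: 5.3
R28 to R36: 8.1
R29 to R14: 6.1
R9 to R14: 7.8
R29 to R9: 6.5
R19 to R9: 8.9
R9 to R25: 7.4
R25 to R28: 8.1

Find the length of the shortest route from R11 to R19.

Shortest distances from R11:
R11: 0
R29: 4.1  (via R11)
R14: 10.2  (via R29)
R9: 10.6  (via R29)
R36: 11.7  (via R14)
R30: 14.6  (via R36)
R25: 18  (via R9)
R19: 19.5  (via R9)
Shortest route: R11–R29–R9–R19 = 19.5.

19.5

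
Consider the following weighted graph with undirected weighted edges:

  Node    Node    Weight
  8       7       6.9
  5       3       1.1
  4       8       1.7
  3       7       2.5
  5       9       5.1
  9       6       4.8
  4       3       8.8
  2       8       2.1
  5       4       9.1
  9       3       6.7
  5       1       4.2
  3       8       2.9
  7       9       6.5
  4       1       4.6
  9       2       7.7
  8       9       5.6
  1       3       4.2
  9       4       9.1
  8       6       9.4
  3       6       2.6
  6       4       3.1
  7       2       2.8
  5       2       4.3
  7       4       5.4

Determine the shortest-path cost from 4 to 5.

Candidate routes:
4 → 8 → 3 → 5: 1.7+2.9+1.1 = 5.7
4 → 6 → 3 → 5: 3.1+2.6+1.1 = 6.8
The minimum is 5.7 via 4 → 8 → 3 → 5.

5.7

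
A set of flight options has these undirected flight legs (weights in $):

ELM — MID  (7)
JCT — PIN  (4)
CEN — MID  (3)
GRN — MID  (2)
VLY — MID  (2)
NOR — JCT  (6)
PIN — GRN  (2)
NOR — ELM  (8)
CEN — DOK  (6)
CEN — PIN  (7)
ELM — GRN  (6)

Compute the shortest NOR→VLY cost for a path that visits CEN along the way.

Best NOR to CEN: NOR–JCT–PIN–CEN costing 17
Shortest CEN→VLY: CEN–MID–VLY = 5
Total via CEN: 17 + 5 = $22.

$22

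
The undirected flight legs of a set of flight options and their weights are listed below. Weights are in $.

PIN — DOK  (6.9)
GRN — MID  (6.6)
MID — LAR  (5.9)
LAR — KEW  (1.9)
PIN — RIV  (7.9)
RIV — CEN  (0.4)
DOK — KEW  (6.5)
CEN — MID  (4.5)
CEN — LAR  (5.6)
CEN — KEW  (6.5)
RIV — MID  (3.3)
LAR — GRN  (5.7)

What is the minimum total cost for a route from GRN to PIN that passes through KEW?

$21

Shortest GRN→KEW: GRN–LAR–KEW = 7.6
Shortest KEW→PIN: KEW–DOK–PIN = 13.4
Total via KEW: 7.6 + 13.4 = $21.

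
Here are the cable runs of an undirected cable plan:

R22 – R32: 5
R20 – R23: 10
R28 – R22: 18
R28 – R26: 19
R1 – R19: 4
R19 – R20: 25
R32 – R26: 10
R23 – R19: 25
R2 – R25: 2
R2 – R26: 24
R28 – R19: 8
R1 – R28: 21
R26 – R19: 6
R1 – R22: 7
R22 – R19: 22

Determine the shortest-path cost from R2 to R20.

Enumerating some paths:
R2–R26–R19–R20: 24+6+25 = 55
R2–R26–R32–R22–R1–R19–R20: 24+10+5+7+4+25 = 75
R2–R26–R19–R23–R20: 24+6+25+10 = 65
R2–R26–R28–R19–R20: 24+19+8+25 = 76
The minimum is 55 via R2–R26–R19–R20.

55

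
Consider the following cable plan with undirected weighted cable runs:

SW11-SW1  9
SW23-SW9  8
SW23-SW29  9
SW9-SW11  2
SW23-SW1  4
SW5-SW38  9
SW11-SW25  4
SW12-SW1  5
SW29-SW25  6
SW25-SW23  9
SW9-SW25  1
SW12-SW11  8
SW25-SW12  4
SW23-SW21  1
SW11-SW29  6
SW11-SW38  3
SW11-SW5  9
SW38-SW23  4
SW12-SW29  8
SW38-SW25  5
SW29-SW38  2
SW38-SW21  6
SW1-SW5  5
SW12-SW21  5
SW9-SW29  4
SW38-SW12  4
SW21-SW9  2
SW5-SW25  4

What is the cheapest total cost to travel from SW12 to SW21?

5

Shortest distances from SW12:
SW12: 0
SW25: 4  (via SW12)
SW38: 4  (via SW12)
SW1: 5  (via SW12)
SW21: 5  (via SW12)
Shortest route: SW12 → SW21 = 5.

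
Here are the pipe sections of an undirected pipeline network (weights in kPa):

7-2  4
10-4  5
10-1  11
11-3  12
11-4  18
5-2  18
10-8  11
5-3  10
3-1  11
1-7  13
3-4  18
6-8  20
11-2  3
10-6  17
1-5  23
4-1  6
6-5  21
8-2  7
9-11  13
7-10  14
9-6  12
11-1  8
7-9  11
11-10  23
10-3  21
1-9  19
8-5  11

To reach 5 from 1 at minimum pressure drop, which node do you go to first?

3

Compare a few routes:
1–11–2–8–5: 8+3+7+11 = 29
1–5: 23 = 23
1–11–2–5: 8+3+18 = 29
1–3–5: 11+10 = 21
Cheapest is 1–3–5 at 21 kPa.
So from 1 the first move is to 3.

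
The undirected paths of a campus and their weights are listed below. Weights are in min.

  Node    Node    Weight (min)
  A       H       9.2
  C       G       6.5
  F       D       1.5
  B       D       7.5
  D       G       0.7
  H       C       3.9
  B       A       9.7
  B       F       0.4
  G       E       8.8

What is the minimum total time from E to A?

Settle nodes by increasing distance from E:
E: 0
G: 8.8  (via E)
D: 9.5  (via G)
F: 11  (via D)
B: 11.4  (via F)
C: 15.3  (via G)
H: 19.2  (via C)
A: 21.1  (via B)
Shortest route: E → G → D → F → B → A = 21.1 min.

21.1 min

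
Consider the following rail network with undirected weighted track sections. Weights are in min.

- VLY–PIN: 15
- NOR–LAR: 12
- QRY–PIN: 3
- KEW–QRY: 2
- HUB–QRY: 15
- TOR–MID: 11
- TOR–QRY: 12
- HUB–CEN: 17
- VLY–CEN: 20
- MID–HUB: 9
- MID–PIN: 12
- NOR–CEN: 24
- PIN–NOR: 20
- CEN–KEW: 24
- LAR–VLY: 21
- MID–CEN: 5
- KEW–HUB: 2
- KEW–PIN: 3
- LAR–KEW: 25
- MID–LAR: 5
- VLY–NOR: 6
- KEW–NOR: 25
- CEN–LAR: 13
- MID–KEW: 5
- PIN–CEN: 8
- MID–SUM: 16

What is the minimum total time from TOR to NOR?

Running Dijkstra from TOR:
TOR: 0
MID: 11  (via TOR)
QRY: 12  (via TOR)
KEW: 14  (via QRY)
PIN: 15  (via QRY)
HUB: 16  (via KEW)
CEN: 16  (via MID)
LAR: 16  (via MID)
SUM: 27  (via MID)
NOR: 28  (via LAR)
Shortest route: TOR–MID–LAR–NOR = 28 min.

28 min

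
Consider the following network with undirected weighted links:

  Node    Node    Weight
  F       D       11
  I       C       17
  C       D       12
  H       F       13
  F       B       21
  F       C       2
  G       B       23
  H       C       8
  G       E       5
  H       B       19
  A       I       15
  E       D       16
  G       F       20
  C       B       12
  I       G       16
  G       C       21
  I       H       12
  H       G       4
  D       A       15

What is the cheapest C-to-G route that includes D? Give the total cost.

33

Shortest C→D: C → D = 12
Best D to G: D → E → G costing 21
Total via D: 12 + 21 = 33.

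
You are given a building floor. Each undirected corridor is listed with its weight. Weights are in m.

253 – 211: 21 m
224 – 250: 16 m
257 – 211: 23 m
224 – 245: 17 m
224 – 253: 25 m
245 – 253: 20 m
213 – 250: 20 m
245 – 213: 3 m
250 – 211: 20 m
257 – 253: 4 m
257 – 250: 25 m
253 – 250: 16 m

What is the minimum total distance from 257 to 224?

29 m

Settle nodes by increasing distance from 257:
257: 0
253: 4  (via 257)
250: 20  (via 253)
211: 23  (via 257)
245: 24  (via 253)
213: 27  (via 245)
224: 29  (via 253)
Shortest route: 257 → 253 → 224 = 29 m.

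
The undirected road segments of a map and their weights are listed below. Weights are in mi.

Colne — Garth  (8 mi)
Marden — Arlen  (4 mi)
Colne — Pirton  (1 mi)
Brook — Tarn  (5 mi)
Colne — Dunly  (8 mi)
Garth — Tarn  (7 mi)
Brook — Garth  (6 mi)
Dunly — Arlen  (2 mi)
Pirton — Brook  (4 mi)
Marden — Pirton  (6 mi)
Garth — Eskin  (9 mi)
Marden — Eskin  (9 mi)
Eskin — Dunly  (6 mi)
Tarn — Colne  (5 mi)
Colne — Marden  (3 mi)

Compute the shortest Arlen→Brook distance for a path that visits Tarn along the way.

17 mi

Shortest Arlen→Tarn: Arlen–Marden–Colne–Tarn = 12
Shortest Tarn→Brook: Tarn–Brook = 5
Total via Tarn: 12 + 5 = 17 mi.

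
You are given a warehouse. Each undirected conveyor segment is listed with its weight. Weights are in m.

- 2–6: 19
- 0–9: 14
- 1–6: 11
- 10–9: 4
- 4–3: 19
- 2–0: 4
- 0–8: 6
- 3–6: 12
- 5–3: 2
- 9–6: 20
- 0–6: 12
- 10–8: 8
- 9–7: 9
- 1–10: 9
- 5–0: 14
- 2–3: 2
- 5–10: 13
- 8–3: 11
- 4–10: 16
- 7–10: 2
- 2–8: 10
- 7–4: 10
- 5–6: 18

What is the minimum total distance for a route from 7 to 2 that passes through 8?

Best 7 to 8: 7–10–8 costing 10
Best 8 to 2: 8–2 costing 10
Total via 8: 10 + 10 = 20 m.

20 m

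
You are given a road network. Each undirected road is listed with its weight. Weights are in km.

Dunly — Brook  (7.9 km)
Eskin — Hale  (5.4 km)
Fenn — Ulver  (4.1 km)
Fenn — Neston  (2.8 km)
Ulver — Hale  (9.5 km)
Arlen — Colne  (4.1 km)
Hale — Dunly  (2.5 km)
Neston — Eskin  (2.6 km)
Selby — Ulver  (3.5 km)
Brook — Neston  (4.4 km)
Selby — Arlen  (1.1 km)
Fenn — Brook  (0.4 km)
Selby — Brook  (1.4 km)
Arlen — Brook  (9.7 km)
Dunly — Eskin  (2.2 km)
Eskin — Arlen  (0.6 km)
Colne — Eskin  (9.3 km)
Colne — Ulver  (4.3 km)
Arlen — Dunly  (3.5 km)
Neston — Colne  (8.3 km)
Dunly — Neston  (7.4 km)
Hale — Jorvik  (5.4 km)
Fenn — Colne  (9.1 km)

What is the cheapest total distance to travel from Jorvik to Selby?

11.8 km

Compare a few routes:
Jorvik → Hale → Dunly → Arlen → Selby: 5.4+2.5+3.5+1.1 = 12.5
Jorvik → Hale → Dunly → Eskin → Arlen → Selby: 5.4+2.5+2.2+0.6+1.1 = 11.8
The minimum is 11.8 km via Jorvik → Hale → Dunly → Eskin → Arlen → Selby.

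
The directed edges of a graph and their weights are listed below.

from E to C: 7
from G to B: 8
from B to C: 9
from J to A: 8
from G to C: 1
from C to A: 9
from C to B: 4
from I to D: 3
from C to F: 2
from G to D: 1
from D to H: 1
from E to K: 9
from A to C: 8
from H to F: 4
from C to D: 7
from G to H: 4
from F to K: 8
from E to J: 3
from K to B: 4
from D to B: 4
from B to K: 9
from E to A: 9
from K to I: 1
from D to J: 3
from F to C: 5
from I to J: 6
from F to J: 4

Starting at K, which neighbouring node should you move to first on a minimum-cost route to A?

Candidate routes:
K–I–D–H–F–J–A: 1+3+1+4+4+8 = 21
K–I–D–H–F–C–A: 1+3+1+4+5+9 = 23
K–I–J–A: 1+6+8 = 15
K–B–C–A: 4+9+9 = 22
The minimum is 15 via K–I–J–A.
So from K the first move is to I.

I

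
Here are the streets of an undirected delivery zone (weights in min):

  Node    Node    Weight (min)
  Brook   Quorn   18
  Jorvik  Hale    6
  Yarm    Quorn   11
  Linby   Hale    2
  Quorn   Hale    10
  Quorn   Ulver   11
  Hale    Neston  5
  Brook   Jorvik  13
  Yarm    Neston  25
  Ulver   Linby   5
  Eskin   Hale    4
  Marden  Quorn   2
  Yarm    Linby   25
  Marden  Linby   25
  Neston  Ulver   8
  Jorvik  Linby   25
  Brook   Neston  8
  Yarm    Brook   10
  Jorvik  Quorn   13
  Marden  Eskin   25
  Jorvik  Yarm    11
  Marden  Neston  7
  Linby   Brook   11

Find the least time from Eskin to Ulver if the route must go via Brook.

33 min

Best Eskin to Brook: Eskin–Hale–Linby–Brook costing 17
Shortest Brook→Ulver: Brook–Neston–Ulver = 16
Total via Brook: 17 + 16 = 33 min.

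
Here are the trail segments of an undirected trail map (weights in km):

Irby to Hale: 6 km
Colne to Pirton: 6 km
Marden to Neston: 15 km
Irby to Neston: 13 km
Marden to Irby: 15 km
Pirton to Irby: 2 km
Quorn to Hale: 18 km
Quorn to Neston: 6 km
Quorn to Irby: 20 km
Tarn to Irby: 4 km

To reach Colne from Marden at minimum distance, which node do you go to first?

Irby

Candidate routes:
Marden - Irby - Pirton - Colne: 15+2+6 = 23
Marden - Neston - Irby - Pirton - Colne: 15+13+2+6 = 36
Marden - Neston - Quorn - Irby - Pirton - Colne: 15+6+20+2+6 = 49
Cheapest is Marden - Irby - Pirton - Colne at 23 km.
So from Marden the first move is to Irby.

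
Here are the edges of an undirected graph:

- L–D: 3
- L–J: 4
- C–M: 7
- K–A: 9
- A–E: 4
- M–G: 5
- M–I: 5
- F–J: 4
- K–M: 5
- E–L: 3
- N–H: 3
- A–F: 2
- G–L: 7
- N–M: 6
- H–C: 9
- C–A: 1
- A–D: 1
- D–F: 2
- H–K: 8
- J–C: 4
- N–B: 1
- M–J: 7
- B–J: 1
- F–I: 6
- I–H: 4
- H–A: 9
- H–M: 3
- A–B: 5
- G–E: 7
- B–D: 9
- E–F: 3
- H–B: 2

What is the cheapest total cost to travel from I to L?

Compare a few routes:
I → F → A → D → L: 6+2+1+3 = 12
I → H → B → J → L: 4+2+1+4 = 11
The minimum is 11 via I → H → B → J → L.

11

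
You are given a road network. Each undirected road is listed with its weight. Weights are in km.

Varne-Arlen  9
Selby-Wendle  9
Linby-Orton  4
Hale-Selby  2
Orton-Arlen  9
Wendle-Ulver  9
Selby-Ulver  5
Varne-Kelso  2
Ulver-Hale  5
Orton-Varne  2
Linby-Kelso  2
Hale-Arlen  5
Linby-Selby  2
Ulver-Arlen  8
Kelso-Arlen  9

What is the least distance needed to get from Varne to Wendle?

Settle nodes by increasing distance from Varne:
Varne: 0
Kelso: 2  (via Varne)
Orton: 2  (via Varne)
Linby: 4  (via Kelso)
Selby: 6  (via Linby)
Hale: 8  (via Selby)
Arlen: 9  (via Varne)
Ulver: 11  (via Selby)
Wendle: 15  (via Selby)
Shortest route: Varne → Kelso → Linby → Selby → Wendle = 15 km.

15 km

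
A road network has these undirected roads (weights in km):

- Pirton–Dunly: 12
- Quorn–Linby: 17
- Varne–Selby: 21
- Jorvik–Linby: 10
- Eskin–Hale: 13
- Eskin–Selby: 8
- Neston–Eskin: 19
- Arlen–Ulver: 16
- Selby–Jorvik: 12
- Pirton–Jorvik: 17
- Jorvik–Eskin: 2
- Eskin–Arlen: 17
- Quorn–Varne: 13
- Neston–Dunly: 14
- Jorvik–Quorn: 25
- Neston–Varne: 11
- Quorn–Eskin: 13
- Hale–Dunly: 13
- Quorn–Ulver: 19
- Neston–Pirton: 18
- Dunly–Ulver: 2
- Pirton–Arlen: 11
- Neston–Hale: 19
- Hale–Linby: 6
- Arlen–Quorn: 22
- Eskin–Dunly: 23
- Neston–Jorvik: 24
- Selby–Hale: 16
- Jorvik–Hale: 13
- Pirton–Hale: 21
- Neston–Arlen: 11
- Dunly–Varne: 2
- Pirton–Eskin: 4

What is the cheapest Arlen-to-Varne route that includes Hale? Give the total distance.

Best Arlen to Hale: Arlen–Pirton–Eskin–Hale costing 28
Best Hale to Varne: Hale–Dunly–Varne costing 15
Total via Hale: 28 + 15 = 43 km.

43 km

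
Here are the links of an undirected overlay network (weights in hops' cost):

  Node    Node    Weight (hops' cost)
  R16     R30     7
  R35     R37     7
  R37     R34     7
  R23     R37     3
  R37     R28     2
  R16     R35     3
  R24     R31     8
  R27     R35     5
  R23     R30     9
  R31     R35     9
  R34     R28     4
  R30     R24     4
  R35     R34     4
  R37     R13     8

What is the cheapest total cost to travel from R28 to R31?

17 hops' cost

Running Dijkstra from R28:
R28: 0
R37: 2  (via R28)
R34: 4  (via R28)
R23: 5  (via R37)
R35: 8  (via R34)
R13: 10  (via R37)
R16: 11  (via R35)
R27: 13  (via R35)
R30: 14  (via R23)
R31: 17  (via R35)
Shortest route: R28 → R34 → R35 → R31 = 17 hops' cost.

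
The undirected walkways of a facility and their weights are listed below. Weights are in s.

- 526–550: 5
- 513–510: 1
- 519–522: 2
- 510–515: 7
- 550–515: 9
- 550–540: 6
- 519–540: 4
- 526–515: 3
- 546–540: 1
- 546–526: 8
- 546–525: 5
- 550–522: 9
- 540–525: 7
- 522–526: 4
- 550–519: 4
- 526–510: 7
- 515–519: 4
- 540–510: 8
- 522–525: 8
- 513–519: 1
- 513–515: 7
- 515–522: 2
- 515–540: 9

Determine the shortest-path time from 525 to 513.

11 s

Shortest distances from 525:
525: 0
546: 5  (via 525)
540: 6  (via 546)
522: 8  (via 525)
519: 10  (via 540)
515: 10  (via 522)
513: 11  (via 519)
Shortest route: 525 → 546 → 540 → 519 → 513 = 11 s.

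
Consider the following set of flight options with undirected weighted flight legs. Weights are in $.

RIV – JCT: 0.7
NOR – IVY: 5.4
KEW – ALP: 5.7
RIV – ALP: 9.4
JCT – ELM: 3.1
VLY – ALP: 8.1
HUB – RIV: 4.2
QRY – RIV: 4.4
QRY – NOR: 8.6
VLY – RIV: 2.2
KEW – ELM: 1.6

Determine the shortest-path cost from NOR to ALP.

$22.4

Enumerating some paths:
NOR–QRY–RIV–ALP: 8.6+4.4+9.4 = 22.4
NOR–QRY–RIV–JCT–ELM–KEW–ALP: 8.6+4.4+0.7+3.1+1.6+5.7 = 24.1
NOR–QRY–RIV–VLY–ALP: 8.6+4.4+2.2+8.1 = 23.3
The minimum is $22.4 via NOR–QRY–RIV–ALP.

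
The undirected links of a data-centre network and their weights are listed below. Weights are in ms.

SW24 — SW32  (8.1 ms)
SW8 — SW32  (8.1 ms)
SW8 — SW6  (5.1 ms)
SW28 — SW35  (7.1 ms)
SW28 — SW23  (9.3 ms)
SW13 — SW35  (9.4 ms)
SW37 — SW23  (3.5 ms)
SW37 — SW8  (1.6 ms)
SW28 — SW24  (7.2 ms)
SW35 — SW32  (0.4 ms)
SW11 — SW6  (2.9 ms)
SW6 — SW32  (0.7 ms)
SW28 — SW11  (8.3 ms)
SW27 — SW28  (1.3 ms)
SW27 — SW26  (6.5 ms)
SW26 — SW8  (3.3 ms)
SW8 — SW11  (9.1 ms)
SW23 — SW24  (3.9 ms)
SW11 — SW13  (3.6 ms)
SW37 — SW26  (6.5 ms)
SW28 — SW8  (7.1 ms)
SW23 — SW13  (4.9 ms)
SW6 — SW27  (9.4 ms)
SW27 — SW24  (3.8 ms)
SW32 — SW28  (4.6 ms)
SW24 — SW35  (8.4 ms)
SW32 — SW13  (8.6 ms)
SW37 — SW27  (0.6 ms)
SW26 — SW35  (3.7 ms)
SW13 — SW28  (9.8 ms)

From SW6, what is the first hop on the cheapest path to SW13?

SW11

Compare a few routes:
SW6 → SW32 → SW35 → SW13: 0.7+0.4+9.4 = 10.5
SW6 → SW32 → SW28 → SW13: 0.7+4.6+9.8 = 15.1
SW6 → SW11 → SW13: 2.9+3.6 = 6.5
SW6 → SW32 → SW13: 0.7+8.6 = 9.3
The minimum is 6.5 ms via SW6 → SW11 → SW13.
So from SW6 the first move is to SW11.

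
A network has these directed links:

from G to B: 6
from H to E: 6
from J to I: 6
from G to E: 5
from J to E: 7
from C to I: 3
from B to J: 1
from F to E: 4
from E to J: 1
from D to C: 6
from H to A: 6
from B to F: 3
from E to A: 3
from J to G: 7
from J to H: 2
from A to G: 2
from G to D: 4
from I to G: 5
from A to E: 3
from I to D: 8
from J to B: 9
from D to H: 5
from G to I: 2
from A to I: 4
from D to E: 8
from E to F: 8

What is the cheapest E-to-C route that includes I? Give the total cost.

Shortest E→I: E–J–I = 7
Shortest I→C: I–D–C = 14
Total via I: 7 + 14 = 21.

21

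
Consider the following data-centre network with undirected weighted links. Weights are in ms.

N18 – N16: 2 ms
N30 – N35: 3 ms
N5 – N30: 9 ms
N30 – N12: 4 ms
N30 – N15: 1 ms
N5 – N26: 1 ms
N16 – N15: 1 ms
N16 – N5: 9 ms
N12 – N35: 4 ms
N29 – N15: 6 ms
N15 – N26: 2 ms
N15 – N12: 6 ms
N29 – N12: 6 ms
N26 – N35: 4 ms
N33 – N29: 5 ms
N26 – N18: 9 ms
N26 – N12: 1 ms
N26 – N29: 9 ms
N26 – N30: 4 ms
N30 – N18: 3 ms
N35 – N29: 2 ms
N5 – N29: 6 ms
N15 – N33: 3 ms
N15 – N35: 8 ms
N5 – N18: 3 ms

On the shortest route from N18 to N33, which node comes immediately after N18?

Compare a few routes:
N18 - N16 - N15 - N33: 2+1+3 = 6
N18 - N30 - N15 - N33: 3+1+3 = 7
Cheapest is N18 - N16 - N15 - N33 at 6 ms.
So from N18 the first move is to N16.

N16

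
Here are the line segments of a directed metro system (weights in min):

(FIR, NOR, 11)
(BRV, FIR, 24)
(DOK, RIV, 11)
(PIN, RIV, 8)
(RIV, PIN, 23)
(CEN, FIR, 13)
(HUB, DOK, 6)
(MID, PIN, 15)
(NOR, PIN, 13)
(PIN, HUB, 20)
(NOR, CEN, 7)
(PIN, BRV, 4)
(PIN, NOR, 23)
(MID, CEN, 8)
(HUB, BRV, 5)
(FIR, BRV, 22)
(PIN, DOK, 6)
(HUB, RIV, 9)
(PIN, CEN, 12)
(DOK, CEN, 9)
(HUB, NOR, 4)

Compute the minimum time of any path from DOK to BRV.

38 min

Enumerating some paths:
DOK–CEN–FIR–BRV: 9+13+22 = 44
DOK–RIV–PIN–BRV: 11+23+4 = 38
The minimum is 38 min via DOK–RIV–PIN–BRV.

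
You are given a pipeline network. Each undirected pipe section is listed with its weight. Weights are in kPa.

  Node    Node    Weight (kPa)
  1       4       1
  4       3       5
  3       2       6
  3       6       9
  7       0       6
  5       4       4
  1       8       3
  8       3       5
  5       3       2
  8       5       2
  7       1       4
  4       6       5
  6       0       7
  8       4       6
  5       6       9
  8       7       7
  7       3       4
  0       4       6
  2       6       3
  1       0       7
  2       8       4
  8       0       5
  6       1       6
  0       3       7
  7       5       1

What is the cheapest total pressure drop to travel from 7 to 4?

5 kPa

Settle nodes by increasing distance from 7:
7: 0
5: 1  (via 7)
3: 3  (via 5)
8: 3  (via 5)
1: 4  (via 7)
4: 5  (via 5)
Shortest route: 7 → 5 → 4 = 5 kPa.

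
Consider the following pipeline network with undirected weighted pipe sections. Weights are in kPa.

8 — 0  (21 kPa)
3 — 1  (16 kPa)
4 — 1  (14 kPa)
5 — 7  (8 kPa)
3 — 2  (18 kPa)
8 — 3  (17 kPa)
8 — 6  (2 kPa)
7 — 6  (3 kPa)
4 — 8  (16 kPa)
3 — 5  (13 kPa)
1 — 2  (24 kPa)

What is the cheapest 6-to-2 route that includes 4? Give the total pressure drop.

Shortest 6→4: 6–8–4 = 18
Shortest 4→2: 4–1–2 = 38
Total via 4: 18 + 38 = 56 kPa.

56 kPa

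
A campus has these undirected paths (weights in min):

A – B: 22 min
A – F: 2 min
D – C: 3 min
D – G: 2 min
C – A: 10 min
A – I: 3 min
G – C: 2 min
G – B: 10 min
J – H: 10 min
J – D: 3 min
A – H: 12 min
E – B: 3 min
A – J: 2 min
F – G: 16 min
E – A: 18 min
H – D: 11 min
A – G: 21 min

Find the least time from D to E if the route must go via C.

18 min

Shortest D→C: D–C = 3
Best C to E: C–G–B–E costing 15
Total via C: 3 + 15 = 18 min.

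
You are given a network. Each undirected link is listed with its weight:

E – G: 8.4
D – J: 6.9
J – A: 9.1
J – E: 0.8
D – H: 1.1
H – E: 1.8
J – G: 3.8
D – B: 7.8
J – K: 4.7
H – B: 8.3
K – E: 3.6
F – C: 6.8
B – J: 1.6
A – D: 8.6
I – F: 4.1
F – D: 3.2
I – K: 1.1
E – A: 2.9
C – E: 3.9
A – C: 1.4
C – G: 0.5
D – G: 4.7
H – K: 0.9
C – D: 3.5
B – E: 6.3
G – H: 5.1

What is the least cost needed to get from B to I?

Shortest distances from B:
B: 0
J: 1.6  (via B)
E: 2.4  (via J)
H: 4.2  (via E)
K: 5.1  (via H)
A: 5.3  (via E)
D: 5.3  (via H)
G: 5.4  (via J)
C: 5.9  (via G)
I: 6.2  (via K)
Shortest route: B–J–E–H–K–I = 6.2.

6.2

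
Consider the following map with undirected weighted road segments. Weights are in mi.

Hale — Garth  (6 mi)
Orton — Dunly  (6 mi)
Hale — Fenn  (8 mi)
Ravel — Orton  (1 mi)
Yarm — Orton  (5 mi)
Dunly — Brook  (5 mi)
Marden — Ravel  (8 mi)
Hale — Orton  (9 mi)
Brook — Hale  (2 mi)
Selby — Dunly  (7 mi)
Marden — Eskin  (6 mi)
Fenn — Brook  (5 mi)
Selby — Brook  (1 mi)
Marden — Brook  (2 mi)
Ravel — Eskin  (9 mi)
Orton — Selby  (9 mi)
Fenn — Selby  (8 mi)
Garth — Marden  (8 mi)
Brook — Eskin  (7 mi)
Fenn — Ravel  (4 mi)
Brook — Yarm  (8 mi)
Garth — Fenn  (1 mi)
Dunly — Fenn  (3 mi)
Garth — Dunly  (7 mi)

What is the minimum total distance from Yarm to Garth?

Compare a few routes:
Yarm–Brook–Hale–Garth: 8+2+6 = 16
Yarm–Orton–Ravel–Fenn–Garth: 5+1+4+1 = 11
Yarm–Orton–Dunly–Fenn–Garth: 5+6+3+1 = 15
Yarm–Brook–Fenn–Garth: 8+5+1 = 14
Cheapest is Yarm–Orton–Ravel–Fenn–Garth at 11 mi.

11 mi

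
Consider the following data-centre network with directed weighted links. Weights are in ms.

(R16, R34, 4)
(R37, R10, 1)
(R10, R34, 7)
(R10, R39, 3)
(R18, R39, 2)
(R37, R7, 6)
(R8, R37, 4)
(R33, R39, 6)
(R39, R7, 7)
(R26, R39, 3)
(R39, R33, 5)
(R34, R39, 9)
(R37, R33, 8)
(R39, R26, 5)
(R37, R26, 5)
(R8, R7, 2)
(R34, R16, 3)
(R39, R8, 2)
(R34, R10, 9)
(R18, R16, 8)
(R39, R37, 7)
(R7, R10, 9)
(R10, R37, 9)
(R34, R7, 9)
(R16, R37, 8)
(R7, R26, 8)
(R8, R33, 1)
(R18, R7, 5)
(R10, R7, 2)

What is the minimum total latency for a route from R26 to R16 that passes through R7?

Shortest R26→R7: R26–R39–R8–R7 = 7
Shortest R7→R16: R7–R10–R34–R16 = 19
Total via R7: 7 + 19 = 26 ms.

26 ms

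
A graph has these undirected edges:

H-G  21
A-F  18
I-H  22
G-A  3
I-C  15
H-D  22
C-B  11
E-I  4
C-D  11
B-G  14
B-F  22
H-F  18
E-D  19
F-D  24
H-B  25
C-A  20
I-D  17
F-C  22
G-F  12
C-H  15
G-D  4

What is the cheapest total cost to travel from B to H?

25

Compare a few routes:
B → G → H: 14+21 = 35
B → H: 25 = 25
B → C → H: 11+15 = 26
The minimum is 25 via B → H.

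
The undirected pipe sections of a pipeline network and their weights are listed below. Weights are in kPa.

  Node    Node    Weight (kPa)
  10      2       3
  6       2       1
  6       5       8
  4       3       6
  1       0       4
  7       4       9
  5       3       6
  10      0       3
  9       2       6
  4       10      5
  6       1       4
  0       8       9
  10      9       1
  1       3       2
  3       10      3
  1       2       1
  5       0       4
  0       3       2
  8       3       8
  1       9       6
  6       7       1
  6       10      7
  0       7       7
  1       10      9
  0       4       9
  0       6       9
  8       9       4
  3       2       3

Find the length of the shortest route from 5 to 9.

Running Dijkstra from 5:
5: 0
0: 4  (via 5)
3: 6  (via 5)
10: 7  (via 0)
1: 8  (via 0)
6: 8  (via 5)
9: 8  (via 10)
Shortest route: 5–0–10–9 = 8 kPa.

8 kPa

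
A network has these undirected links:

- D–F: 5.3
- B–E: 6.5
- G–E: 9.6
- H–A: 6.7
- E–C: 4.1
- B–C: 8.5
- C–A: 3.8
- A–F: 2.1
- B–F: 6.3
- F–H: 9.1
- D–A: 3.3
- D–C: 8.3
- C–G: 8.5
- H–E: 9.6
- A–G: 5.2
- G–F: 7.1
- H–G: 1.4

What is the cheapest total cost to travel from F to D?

Compare a few routes:
F → A → D: 2.1+3.3 = 5.4
F → D: 5.3 = 5.3
Cheapest is F → D at 5.3.

5.3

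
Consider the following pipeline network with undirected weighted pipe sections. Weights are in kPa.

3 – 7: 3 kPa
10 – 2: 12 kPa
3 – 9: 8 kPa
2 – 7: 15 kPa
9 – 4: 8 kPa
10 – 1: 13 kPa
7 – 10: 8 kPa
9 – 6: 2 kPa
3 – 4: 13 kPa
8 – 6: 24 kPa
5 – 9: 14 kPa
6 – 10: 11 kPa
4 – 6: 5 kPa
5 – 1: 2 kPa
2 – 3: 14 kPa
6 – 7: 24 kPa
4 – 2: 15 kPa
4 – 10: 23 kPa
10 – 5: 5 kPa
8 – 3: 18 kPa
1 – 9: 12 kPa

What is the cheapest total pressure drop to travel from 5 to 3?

16 kPa

Running Dijkstra from 5:
5: 0
1: 2  (via 5)
10: 5  (via 5)
7: 13  (via 10)
9: 14  (via 5)
3: 16  (via 7)
Shortest route: 5–10–7–3 = 16 kPa.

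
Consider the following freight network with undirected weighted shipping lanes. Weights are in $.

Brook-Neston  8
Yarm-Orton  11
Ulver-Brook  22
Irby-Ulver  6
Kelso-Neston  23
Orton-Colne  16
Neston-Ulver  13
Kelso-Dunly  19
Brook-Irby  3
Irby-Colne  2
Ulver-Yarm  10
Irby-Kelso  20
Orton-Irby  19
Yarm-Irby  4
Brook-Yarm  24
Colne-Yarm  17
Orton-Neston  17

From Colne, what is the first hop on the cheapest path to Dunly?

Irby

Enumerating some paths:
Colne–Irby–Kelso–Dunly: 2+20+19 = 41
Colne–Irby–Brook–Neston–Kelso–Dunly: 2+3+8+23+19 = 55
Cheapest is Colne–Irby–Kelso–Dunly at $41.
So from Colne the first move is to Irby.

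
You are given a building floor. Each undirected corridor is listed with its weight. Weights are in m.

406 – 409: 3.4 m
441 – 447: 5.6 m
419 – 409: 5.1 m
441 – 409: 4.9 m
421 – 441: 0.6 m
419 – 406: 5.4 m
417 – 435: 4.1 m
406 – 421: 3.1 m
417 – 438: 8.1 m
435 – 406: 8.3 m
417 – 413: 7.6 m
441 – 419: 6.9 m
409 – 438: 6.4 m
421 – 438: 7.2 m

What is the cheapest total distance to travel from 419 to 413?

Settle nodes by increasing distance from 419:
419: 0
409: 5.1  (via 419)
406: 5.4  (via 419)
441: 6.9  (via 419)
421: 7.5  (via 441)
438: 11.5  (via 409)
447: 12.5  (via 441)
435: 13.7  (via 406)
417: 17.8  (via 435)
413: 25.4  (via 417)
Shortest route: 419 → 406 → 435 → 417 → 413 = 25.4 m.

25.4 m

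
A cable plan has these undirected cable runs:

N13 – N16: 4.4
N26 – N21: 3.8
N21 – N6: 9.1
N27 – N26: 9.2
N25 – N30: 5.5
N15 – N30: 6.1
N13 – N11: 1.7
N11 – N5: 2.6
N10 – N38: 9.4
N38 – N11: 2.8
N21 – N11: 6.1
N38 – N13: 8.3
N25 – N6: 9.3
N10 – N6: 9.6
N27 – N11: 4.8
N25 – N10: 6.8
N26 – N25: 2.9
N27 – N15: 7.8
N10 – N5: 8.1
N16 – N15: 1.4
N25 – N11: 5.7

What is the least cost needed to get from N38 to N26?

11.4

Settle nodes by increasing distance from N38:
N38: 0
N11: 2.8  (via N38)
N13: 4.5  (via N11)
N5: 5.4  (via N11)
N27: 7.6  (via N11)
N25: 8.5  (via N11)
N16: 8.9  (via N13)
N21: 8.9  (via N11)
N10: 9.4  (via N38)
N15: 10.3  (via N16)
N26: 11.4  (via N25)
Shortest route: N38 → N11 → N25 → N26 = 11.4.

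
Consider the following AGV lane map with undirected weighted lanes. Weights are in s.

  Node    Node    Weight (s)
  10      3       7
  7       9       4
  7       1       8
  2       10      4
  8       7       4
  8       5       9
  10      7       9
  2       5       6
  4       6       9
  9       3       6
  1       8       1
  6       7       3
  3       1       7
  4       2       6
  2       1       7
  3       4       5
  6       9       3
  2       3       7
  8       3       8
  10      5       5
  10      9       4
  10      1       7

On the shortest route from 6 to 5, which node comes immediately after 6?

Compare a few routes:
6 - 9 - 10 - 5: 3+4+5 = 12
6 - 7 - 8 - 5: 3+4+9 = 16
6 - 7 - 9 - 10 - 5: 3+4+4+5 = 16
Cheapest is 6 - 9 - 10 - 5 at 12 s.
So from 6 the first move is to 9.

9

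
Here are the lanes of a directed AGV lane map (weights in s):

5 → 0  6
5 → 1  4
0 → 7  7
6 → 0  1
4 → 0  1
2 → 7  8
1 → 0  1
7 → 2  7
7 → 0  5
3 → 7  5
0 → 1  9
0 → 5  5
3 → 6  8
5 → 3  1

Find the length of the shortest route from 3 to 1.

18 s

Shortest distances from 3:
3: 0
7: 5  (via 3)
6: 8  (via 3)
0: 9  (via 6)
2: 12  (via 7)
5: 14  (via 0)
1: 18  (via 0)
Shortest route: 3 → 6 → 0 → 1 = 18 s.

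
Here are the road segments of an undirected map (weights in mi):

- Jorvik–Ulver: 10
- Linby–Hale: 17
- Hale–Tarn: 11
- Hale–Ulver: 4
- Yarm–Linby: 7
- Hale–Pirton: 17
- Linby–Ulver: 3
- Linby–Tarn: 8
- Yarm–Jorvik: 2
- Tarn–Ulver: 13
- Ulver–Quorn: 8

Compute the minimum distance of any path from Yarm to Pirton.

Shortest distances from Yarm:
Yarm: 0
Jorvik: 2  (via Yarm)
Linby: 7  (via Yarm)
Ulver: 10  (via Linby)
Hale: 14  (via Ulver)
Tarn: 15  (via Linby)
Quorn: 18  (via Ulver)
Pirton: 31  (via Hale)
Shortest route: Yarm–Linby–Ulver–Hale–Pirton = 31 mi.

31 mi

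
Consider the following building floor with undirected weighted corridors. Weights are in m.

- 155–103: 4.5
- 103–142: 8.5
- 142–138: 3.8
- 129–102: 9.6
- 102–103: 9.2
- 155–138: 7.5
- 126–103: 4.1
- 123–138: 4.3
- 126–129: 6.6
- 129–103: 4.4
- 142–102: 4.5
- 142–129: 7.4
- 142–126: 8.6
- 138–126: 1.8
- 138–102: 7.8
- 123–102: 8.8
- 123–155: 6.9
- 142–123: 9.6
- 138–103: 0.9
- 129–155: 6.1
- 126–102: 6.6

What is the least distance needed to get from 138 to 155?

Shortest distances from 138:
138: 0
103: 0.9  (via 138)
126: 1.8  (via 138)
142: 3.8  (via 138)
123: 4.3  (via 138)
129: 5.3  (via 103)
155: 5.4  (via 103)
Shortest route: 138 → 103 → 155 = 5.4 m.

5.4 m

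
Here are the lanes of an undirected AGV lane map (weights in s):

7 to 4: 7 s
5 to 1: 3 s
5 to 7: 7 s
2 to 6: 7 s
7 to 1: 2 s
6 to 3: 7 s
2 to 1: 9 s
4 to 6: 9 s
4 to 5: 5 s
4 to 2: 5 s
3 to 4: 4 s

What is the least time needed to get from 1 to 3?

Shortest distances from 1:
1: 0
7: 2  (via 1)
5: 3  (via 1)
4: 8  (via 5)
2: 9  (via 1)
3: 12  (via 4)
Shortest route: 1 → 5 → 4 → 3 = 12 s.

12 s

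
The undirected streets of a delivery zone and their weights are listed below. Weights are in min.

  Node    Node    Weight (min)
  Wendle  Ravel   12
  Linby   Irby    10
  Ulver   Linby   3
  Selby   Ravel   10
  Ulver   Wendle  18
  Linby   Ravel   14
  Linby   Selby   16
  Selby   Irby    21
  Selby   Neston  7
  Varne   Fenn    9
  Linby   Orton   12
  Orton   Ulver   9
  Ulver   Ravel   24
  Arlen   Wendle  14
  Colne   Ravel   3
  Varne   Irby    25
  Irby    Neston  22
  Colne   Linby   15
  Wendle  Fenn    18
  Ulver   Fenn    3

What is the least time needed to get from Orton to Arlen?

41 min

Enumerating some paths:
Orton–Linby–Ulver–Wendle–Arlen: 12+3+18+14 = 47
Orton–Linby–Ulver–Fenn–Wendle–Arlen: 12+3+3+18+14 = 50
Orton–Ulver–Wendle–Arlen: 9+18+14 = 41
Orton–Ulver–Fenn–Wendle–Arlen: 9+3+18+14 = 44
The minimum is 41 min via Orton–Ulver–Wendle–Arlen.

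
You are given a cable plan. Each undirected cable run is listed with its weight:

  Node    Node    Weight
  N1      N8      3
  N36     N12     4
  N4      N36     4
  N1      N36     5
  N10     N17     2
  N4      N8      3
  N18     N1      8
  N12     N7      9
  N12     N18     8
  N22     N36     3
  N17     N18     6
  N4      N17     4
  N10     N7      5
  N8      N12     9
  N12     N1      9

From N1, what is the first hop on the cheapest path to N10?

N8

Compare a few routes:
N1 - N18 - N17 - N10: 8+6+2 = 16
N1 - N8 - N4 - N17 - N10: 3+3+4+2 = 12
N1 - N36 - N4 - N17 - N10: 5+4+4+2 = 15
The minimum is 12 via N1 - N8 - N4 - N17 - N10.
So from N1 the first move is to N8.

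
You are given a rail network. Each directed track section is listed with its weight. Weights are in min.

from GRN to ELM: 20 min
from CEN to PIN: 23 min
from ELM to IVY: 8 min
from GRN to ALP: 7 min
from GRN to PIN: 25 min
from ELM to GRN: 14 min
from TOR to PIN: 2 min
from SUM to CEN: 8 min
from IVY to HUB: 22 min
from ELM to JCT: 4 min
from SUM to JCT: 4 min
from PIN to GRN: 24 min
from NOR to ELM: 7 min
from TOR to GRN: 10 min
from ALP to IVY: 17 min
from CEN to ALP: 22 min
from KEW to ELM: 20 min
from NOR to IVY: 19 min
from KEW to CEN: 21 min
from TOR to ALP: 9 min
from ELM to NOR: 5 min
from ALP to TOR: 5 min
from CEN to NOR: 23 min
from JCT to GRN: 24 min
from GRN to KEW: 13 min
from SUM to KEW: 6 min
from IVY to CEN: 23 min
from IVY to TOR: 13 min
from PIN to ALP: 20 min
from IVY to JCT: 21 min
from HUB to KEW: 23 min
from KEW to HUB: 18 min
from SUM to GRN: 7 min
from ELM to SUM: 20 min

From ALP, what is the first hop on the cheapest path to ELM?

Candidate routes:
ALP–TOR–GRN–ELM: 5+10+20 = 35
ALP–TOR–GRN–KEW–ELM: 5+10+13+20 = 48
The minimum is 35 min via ALP–TOR–GRN–ELM.
So from ALP the first move is to TOR.

TOR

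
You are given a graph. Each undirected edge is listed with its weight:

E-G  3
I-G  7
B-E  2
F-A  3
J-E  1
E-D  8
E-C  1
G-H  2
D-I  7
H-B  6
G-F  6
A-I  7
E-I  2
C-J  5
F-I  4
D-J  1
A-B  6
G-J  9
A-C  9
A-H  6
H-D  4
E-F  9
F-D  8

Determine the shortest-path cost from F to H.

Compare a few routes:
F–A–H: 3+6 = 9
F–G–H: 6+2 = 8
The minimum is 8 via F–G–H.

8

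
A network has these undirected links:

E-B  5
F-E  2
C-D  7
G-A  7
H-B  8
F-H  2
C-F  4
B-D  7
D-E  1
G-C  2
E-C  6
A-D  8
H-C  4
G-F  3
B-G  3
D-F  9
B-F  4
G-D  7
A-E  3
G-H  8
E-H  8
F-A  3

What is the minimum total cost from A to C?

Compare a few routes:
A → F → C: 3+4 = 7
A → E → C: 3+6 = 9
A → F → G → C: 3+3+2 = 8
Cheapest is A → F → C at 7.

7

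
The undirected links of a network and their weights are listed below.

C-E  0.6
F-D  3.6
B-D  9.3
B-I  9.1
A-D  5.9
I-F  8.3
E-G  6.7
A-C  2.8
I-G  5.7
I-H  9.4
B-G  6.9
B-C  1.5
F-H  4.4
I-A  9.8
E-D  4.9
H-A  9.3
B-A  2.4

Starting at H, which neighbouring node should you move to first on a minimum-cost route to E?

Enumerating some paths:
H–F–D–E: 4.4+3.6+4.9 = 12.9
H–A–C–E: 9.3+2.8+0.6 = 12.7
The minimum is 12.7 via H–A–C–E.
So from H the first move is to A.

A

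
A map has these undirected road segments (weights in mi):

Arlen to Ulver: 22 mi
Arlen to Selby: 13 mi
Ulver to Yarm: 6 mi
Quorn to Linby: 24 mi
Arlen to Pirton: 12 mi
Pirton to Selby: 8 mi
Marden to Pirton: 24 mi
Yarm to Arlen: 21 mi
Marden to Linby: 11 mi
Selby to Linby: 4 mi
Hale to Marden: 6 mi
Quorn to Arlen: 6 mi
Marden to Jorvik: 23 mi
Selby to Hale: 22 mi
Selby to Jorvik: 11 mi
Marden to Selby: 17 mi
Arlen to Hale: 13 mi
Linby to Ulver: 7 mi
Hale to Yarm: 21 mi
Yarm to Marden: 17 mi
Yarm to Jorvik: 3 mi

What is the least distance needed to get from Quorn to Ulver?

28 mi

Enumerating some paths:
Quorn–Arlen–Selby–Linby–Ulver: 6+13+4+7 = 30
Quorn–Arlen–Yarm–Ulver: 6+21+6 = 33
Quorn–Arlen–Ulver: 6+22 = 28
Quorn–Linby–Ulver: 24+7 = 31
Cheapest is Quorn–Arlen–Ulver at 28 mi.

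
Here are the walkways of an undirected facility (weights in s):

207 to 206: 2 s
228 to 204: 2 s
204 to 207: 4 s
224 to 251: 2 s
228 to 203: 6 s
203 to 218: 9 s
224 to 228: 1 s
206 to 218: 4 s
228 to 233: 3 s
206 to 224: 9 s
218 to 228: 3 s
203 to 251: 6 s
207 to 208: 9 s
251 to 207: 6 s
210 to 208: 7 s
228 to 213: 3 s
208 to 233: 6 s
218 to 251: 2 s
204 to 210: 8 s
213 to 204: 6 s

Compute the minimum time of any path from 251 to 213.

Shortest distances from 251:
251: 0
224: 2  (via 251)
218: 2  (via 251)
228: 3  (via 224)
204: 5  (via 228)
213: 6  (via 228)
Shortest route: 251 → 224 → 228 → 213 = 6 s.

6 s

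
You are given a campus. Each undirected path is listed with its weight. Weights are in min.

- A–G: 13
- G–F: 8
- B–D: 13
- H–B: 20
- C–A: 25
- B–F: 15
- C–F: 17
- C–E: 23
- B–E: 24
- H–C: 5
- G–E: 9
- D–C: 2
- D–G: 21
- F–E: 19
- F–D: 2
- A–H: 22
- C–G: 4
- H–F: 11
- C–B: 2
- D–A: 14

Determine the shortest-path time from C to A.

Enumerating some paths:
C → G → A: 4+13 = 17
C → D → A: 2+14 = 16
Cheapest is C → D → A at 16 min.

16 min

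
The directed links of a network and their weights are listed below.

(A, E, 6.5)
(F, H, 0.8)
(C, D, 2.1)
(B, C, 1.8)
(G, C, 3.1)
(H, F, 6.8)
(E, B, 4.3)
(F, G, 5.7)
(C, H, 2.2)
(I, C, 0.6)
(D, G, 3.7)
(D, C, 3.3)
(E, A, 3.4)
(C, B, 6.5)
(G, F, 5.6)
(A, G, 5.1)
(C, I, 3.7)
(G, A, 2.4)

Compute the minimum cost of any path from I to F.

Compare a few routes:
I–C–D–G–F: 0.6+2.1+3.7+5.6 = 12
I–C–H–F: 0.6+2.2+6.8 = 9.6
Cheapest is I–C–H–F at 9.6.

9.6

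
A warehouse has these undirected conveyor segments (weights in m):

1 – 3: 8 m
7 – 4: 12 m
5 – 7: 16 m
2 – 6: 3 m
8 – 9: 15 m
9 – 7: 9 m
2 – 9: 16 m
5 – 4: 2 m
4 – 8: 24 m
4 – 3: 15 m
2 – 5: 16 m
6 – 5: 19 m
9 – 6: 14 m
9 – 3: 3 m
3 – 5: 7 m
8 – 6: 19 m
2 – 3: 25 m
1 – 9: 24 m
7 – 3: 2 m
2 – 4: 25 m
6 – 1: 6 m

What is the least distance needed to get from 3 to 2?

17 m

Compare a few routes:
3 → 9 → 6 → 2: 3+14+3 = 20
3 → 1 → 6 → 2: 8+6+3 = 17
3 → 9 → 2: 3+16 = 19
The minimum is 17 m via 3 → 1 → 6 → 2.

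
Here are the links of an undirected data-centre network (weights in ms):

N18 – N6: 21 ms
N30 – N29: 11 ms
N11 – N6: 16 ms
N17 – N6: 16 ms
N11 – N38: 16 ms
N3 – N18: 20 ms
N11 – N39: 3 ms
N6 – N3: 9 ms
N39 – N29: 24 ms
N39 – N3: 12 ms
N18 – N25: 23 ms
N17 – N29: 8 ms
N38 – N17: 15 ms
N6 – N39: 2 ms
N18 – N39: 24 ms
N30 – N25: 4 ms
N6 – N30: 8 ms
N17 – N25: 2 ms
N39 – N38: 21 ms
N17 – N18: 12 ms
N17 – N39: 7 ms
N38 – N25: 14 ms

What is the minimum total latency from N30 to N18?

Running Dijkstra from N30:
N30: 0
N25: 4  (via N30)
N17: 6  (via N25)
N6: 8  (via N30)
N39: 10  (via N6)
N29: 11  (via N30)
N11: 13  (via N39)
N3: 17  (via N6)
N18: 18  (via N17)
Shortest route: N30 → N25 → N17 → N18 = 18 ms.

18 ms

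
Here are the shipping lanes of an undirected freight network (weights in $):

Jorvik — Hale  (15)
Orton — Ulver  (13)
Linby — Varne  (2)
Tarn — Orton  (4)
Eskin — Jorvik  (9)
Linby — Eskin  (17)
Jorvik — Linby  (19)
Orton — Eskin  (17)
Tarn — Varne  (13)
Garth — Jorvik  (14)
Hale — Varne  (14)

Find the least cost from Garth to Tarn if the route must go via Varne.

Best Garth to Varne: Garth → Jorvik → Linby → Varne costing 35
Shortest Varne→Tarn: Varne → Tarn = 13
Total via Varne: 35 + 13 = $48.

$48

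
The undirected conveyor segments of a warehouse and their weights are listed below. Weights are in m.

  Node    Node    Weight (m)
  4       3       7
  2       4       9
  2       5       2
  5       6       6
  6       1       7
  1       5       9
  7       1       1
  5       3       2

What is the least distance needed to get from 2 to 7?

Enumerating some paths:
2–5–6–1–7: 2+6+7+1 = 16
2–5–1–7: 2+9+1 = 12
The minimum is 12 m via 2–5–1–7.

12 m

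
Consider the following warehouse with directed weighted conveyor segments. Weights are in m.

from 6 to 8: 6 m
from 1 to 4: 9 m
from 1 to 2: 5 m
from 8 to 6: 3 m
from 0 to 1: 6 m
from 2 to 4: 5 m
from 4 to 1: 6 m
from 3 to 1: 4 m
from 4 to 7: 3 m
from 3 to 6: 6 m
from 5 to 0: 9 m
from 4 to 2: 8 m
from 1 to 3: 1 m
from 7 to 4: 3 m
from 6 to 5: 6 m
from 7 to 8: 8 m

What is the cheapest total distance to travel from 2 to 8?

Shortest distances from 2:
2: 0
4: 5  (via 2)
7: 8  (via 4)
1: 11  (via 4)
3: 12  (via 1)
8: 16  (via 7)
Shortest route: 2–4–7–8 = 16 m.

16 m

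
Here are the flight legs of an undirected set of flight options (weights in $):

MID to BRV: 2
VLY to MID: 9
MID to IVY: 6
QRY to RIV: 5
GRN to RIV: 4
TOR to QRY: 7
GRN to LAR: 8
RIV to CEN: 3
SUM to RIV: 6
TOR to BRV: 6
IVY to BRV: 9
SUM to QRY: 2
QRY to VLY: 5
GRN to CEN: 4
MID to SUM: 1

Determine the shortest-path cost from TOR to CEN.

Settle nodes by increasing distance from TOR:
TOR: 0
BRV: 6  (via TOR)
QRY: 7  (via TOR)
MID: 8  (via BRV)
SUM: 9  (via QRY)
RIV: 12  (via QRY)
VLY: 12  (via QRY)
IVY: 14  (via MID)
CEN: 15  (via RIV)
Shortest route: TOR–QRY–RIV–CEN = $15.

$15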